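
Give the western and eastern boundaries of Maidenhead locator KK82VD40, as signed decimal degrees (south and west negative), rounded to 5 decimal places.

Field K=10, K=10: +10·20° lon, +10·10° lat → SW at lon 20°, lat 10°.
Square 8, 2: +8·2° lon, +2·1° lat → SW at lon 36°, lat 12°.
Subsquare v=21, d=3: +21·0.0833333° lon, +3·0.0416667° lat → SW at lon 37.75°, lat 12.125°.
Extended square 4, 0: +4·0.00833333° lon, +0·0.00416667° lat → SW at lon 37.7833°, lat 12.125°.
Cell spans 0.00833333° lon × 0.00416667° lat.
west 37.78333, east 37.79167.

37.78333, 37.79167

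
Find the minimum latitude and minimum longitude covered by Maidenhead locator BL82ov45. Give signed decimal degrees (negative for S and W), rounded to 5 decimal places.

22.89583, -142.80000

Field B=1, L=11: +1·20° lon, +11·10° lat → SW at lon -160°, lat 20°.
Square 8, 2: +8·2° lon, +2·1° lat → SW at lon -144°, lat 22°.
Subsquare o=14, v=21: +14·0.0833333° lon, +21·0.0416667° lat → SW at lon -142.833°, lat 22.875°.
Extended square 4, 5: +4·0.00833333° lon, +5·0.00416667° lat → SW at lon -142.8°, lat 22.8958°.
latitude 22.89583, longitude -142.80000.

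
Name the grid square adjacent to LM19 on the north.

LN10

Latitude square 9; +1 → 10, wraps to 0, carry into field.
Latitude field M = 12; +1 → 13 = N.
The longitude characters are unchanged.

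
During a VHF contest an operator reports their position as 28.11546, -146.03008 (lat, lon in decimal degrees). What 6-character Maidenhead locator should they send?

Shift to the Maidenhead origin (180°W, 90°S): lon 33.9699, lat 118.1155.
Field: lon ⌊33.9699/20⌋ = 1 → B; lat ⌊118.1155/10⌋ = 11 → L.
Square: lon ⌊13.9699/2⌋ = 6; lat ⌊8.1155/1⌋ = 8.
Subsquare: lon ⌊1.9699/0.0833333⌋ = 23 → x; lat ⌊0.1155/0.0416667⌋ = 2 → c.

BL68xc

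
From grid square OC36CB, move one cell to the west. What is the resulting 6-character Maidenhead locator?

Longitude subsquare c = 2; −1 → 1 = b.
The latitude characters are unchanged.

OC36bb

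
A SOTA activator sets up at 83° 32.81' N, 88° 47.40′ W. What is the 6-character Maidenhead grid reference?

Offset from 180°W / 90°S: lon 91.2100°, lat 173.5468°.
Field (20°×10°, letters A–R): 91.2100/20 → 4 → E, 173.5468/10 → 17 → R; chars ER.
Square (2°×1°, digits 0–9): 11.2100/2 → 5, 3.5468/1 → 3; chars 53.
Subsquare (5′×2.5′, letters a–x): 1.2100/0.0833333 → 14 → o, 0.5468/0.0416667 → 13 → n; chars on.

ER53on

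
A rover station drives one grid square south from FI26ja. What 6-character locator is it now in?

FI25jx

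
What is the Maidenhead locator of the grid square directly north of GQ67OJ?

Latitude subsquare j = 9; +1 → 10 = k.
The longitude characters are unchanged.

GQ67ok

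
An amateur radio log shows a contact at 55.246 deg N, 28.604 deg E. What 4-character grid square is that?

KO45

Shift to the Maidenhead origin (180°W, 90°S): lon 208.60, lat 145.25.
Field (20°×10°, letters A–R): 208.60/20 → 10 → K, 145.25/10 → 14 → O; chars KO.
Square (2°×1°, digits 0–9): 8.60/2 → 4, 5.25/1 → 5; chars 45.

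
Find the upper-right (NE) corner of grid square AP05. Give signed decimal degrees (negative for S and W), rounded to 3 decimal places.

Field A=0, P=15: +0·20° lon, +15·10° lat → SW at lon -180°, lat 60°.
Square 0, 5: +0·2° lon, +5·1° lat → SW at lon -180°, lat 65°.
Cell spans 2° lon × 1° lat. NE corner is SW corner plus one full cell.
latitude 66.000, longitude -178.000.

66.000, -178.000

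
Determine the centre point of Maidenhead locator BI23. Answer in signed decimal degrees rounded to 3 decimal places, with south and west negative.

Field B=1, I=8: +1·20° lon, +8·10° lat → SW at lon -160°, lat -10°.
Square 2, 3: +2·2° lon, +3·1° lat → SW at lon -156°, lat -7°.
Cell spans 2° lon × 1° lat. Centre is SW corner plus half of each.
latitude -6.500, longitude -155.000.

-6.500, -155.000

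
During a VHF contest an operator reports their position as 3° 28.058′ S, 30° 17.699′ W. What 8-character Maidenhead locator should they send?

Shift to the Maidenhead origin (180°W, 90°S): lon 149.70502, lat 86.53237.
Field: 149.70502/20 → 7 → H, 86.53237/10 → 8 → I; chars HI.
Square: 9.70502/2 → 4, 6.53237/1 → 6; chars 46.
Subsquare: 1.70502/0.0833333 → 20 → u, 0.53237/0.0416667 → 12 → m; chars um.
Extended square: 0.03835/0.00833333 → 4, 0.03237/0.00416667 → 7; chars 47.

HI46um47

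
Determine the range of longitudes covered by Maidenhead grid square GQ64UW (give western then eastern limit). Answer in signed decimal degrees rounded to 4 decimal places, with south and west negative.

Field G=6, Q=16: +6·20° lon, +16·10° lat → SW at lon -60°, lat 70°.
Square 6, 4: +6·2° lon, +4·1° lat → SW at lon -48°, lat 74°.
Subsquare u=20, w=22: +20·0.0833333° lon, +22·0.0416667° lat → SW at lon -46.3333°, lat 74.9167°.
Cell spans 0.0833333° lon × 0.0416667° lat.
west -46.3333, east -46.2500.

-46.3333, -46.2500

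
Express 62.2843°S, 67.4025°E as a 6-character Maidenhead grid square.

MC37qr

Shift to the Maidenhead origin (180°W, 90°S): lon 247.4025, lat 27.7157.
Field: lon ⌊247.4025/20⌋ = 12 → M; lat ⌊27.7157/10⌋ = 2 → C.
Square: lon ⌊7.4025/2⌋ = 3; lat ⌊7.7157/1⌋ = 7.
Subsquare: lon ⌊1.4025/0.0833333⌋ = 16 → q; lat ⌊0.7157/0.0416667⌋ = 17 → r.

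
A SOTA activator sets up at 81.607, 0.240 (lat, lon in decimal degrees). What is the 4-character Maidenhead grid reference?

JR01

Add 180° to longitude and 90° to latitude: 180.24, 171.61.
Field: 180.24/20 → 9 → J, 171.61/10 → 17 → R; chars JR.
Square: 0.24/2 → 0, 1.61/1 → 1; chars 01.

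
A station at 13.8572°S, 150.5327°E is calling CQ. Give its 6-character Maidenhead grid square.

QH56gd

Shift to the Maidenhead origin (180°W, 90°S): lon 330.5327, lat 76.1428.
Field (20°×10°, letters A–R): lon ⌊330.5327/20⌋ = 16 → Q; lat ⌊76.1428/10⌋ = 7 → H.
Square (2°×1°, digits 0–9): lon ⌊10.5327/2⌋ = 5; lat ⌊6.1428/1⌋ = 6.
Subsquare (5′×2.5′, letters a–x): lon ⌊0.5327/0.0833333⌋ = 6 → g; lat ⌊0.1428/0.0416667⌋ = 3 → d.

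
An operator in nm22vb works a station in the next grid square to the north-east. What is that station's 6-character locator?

NM22wc

Longitude subsquare v = 21; +1 → 22 = w.
Latitude subsquare b = 1; +1 → 2 = c.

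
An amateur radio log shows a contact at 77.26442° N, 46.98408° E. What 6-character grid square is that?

LQ37lg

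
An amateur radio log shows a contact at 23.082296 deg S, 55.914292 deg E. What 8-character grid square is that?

Shift to the Maidenhead origin (180°W, 90°S): lon 235.91429, lat 66.91770.
Field (20°×10°, letters A–R): 235.91429/20 → 11 → L, 66.91770/10 → 6 → G; chars LG.
Square (2°×1°, digits 0–9): 15.91429/2 → 7, 6.91770/1 → 6; chars 76.
Subsquare (5′×2.5′, letters a–x): 1.91429/0.0833333 → 22 → w, 0.91770/0.0416667 → 22 → w; chars ww.
Extended square (30″×15″, digits 0–9): 0.08096/0.00833333 → 9, 0.00104/0.00416667 → 0; chars 90.

LG76ww90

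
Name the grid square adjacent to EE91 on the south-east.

Longitude square 9; +1 → 10, wraps to 0, carry into field.
Longitude field E = 4; +1 → 5 = F.
Latitude square 1; −1 → 0.

FE00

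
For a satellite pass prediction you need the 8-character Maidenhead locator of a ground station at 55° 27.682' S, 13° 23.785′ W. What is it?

ID34hm29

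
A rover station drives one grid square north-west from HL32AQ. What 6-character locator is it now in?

HL22xr

Longitude subsquare a = 0; −1 → -1, wraps to 23 = x, carry into square.
Longitude square 3; −1 → 2.
Latitude subsquare q = 16; +1 → 17 = r.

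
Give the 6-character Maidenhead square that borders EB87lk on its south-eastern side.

EB87mj

Longitude subsquare l = 11; +1 → 12 = m.
Latitude subsquare k = 10; −1 → 9 = j.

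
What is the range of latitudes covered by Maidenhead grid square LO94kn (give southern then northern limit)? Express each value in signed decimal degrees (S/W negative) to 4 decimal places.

54.5417, 54.5833

Field L=11, O=14: +11·20° lon, +14·10° lat → SW at lon 40°, lat 50°.
Square 9, 4: +9·2° lon, +4·1° lat → SW at lon 58°, lat 54°.
Subsquare k=10, n=13: +10·0.0833333° lon, +13·0.0416667° lat → SW at lon 58.8333°, lat 54.5417°.
Cell spans 0.0833333° lon × 0.0416667° lat.
south 54.5417, north 54.5833.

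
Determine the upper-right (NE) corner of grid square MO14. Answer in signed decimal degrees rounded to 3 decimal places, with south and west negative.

55.000, 64.000

Field M=12, O=14: +12·20° lon, +14·10° lat → SW at lon 60°, lat 50°.
Square 1, 4: +1·2° lon, +4·1° lat → SW at lon 62°, lat 54°.
Cell spans 2° lon × 1° lat. NE corner is SW corner plus one full cell.
latitude 55.000, longitude 64.000.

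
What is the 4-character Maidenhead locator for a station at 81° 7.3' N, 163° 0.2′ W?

Add 180° to longitude and 90° to latitude: 17.00, 171.12.
Field: 17.00/20 → 0 → A, 171.12/10 → 17 → R; chars AR.
Square: 17.00/2 → 8, 1.12/1 → 1; chars 81.

AR81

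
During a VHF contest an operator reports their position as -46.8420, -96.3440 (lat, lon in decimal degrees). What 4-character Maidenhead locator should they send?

Add 180° to longitude and 90° to latitude: 83.66, 43.16.
Field: lon ⌊83.66/20⌋ = 4 → E; lat ⌊43.16/10⌋ = 4 → E.
Square: lon ⌊3.66/2⌋ = 1; lat ⌊3.16/1⌋ = 3.

EE13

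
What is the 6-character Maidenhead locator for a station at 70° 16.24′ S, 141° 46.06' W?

BB99cr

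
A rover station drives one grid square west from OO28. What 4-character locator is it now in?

Longitude square 2; −1 → 1.
The latitude characters are unchanged.

OO18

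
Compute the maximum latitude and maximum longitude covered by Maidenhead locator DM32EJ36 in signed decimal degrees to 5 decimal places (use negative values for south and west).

32.40417, -113.63333

Field D=3, M=12: +3·20° lon, +12·10° lat → SW at lon -120°, lat 30°.
Square 3, 2: +3·2° lon, +2·1° lat → SW at lon -114°, lat 32°.
Subsquare e=4, j=9: +4·0.0833333° lon, +9·0.0416667° lat → SW at lon -113.667°, lat 32.375°.
Extended square 3, 6: +3·0.00833333° lon, +6·0.00416667° lat → SW at lon -113.642°, lat 32.4°.
Cell spans 0.00833333° lon × 0.00416667° lat. NE corner is SW corner plus one full cell.
latitude 32.40417, longitude -113.63333.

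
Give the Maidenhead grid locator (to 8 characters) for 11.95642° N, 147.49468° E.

Shift to the Maidenhead origin (180°W, 90°S): lon 327.49468, lat 101.95642.
Field: 327.49468/20 → 16 → Q, 101.95642/10 → 10 → K; chars QK.
Square: 7.49468/2 → 3, 1.95642/1 → 1; chars 31.
Subsquare: 1.49468/0.0833333 → 17 → r, 0.95642/0.0416667 → 22 → w; chars rw.
Extended square: 0.07801/0.00833333 → 9, 0.03975/0.00416667 → 9; chars 99.

QK31rw99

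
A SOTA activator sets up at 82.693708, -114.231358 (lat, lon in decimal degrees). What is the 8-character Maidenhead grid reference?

DR22vq26

Add 180° to longitude and 90° to latitude: 65.76864, 172.69371.
Field: lon ⌊65.76864/20⌋ = 3 → D; lat ⌊172.69371/10⌋ = 17 → R.
Square: lon ⌊5.76864/2⌋ = 2; lat ⌊2.69371/1⌋ = 2.
Subsquare: lon ⌊1.76864/0.0833333⌋ = 21 → v; lat ⌊0.69371/0.0416667⌋ = 16 → q.
Extended square: lon ⌊0.01864/0.00833333⌋ = 2; lat ⌊0.02704/0.00416667⌋ = 6.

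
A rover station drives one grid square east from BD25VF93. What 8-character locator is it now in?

Longitude extended square 9; +1 → 10, wraps to 0, carry into subsquare.
Longitude subsquare v = 21; +1 → 22 = w.
The latitude characters are unchanged.

BD25wf03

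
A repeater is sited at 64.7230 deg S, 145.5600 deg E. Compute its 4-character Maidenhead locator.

Add 180° to longitude and 90° to latitude: 325.56, 25.28.
Field (20°×10°, letters A–R): 325.56/20 → 16 → Q, 25.28/10 → 2 → C; chars QC.
Square (2°×1°, digits 0–9): 5.56/2 → 2, 5.28/1 → 5; chars 25.

QC25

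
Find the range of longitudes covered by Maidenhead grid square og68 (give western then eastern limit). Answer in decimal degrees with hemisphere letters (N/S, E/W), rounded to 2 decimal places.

112.00° E, 114.00° E

Field O=14, G=6: +14·20° lon, +6·10° lat → SW at lon 100°, lat -30°.
Square 6, 8: +6·2° lon, +8·1° lat → SW at lon 112°, lat -22°.
Cell spans 2° lon × 1° lat.
west 112.00° E, east 114.00° E.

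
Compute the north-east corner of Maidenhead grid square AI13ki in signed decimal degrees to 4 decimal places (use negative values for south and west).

Field A=0, I=8: +0·20° lon, +8·10° lat → SW at lon -180°, lat -10°.
Square 1, 3: +1·2° lon, +3·1° lat → SW at lon -178°, lat -7°.
Subsquare k=10, i=8: +10·0.0833333° lon, +8·0.0416667° lat → SW at lon -177.167°, lat -6.66667°.
Cell spans 0.0833333° lon × 0.0416667° lat. NE corner is SW corner plus one full cell.
latitude -6.6250, longitude -177.0833.

-6.6250, -177.0833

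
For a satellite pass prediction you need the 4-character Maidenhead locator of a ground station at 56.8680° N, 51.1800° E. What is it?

Shift to the Maidenhead origin (180°W, 90°S): lon 231.18, lat 146.87.
Field (20°×10°, letters A–R): 231.18/20 → 11 → L, 146.87/10 → 14 → O; chars LO.
Square (2°×1°, digits 0–9): 11.18/2 → 5, 6.87/1 → 6; chars 56.

LO56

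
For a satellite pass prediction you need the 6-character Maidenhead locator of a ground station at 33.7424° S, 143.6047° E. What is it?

QF16tg

Add 180° to longitude and 90° to latitude: 323.6047, 56.2576.
Field: 323.6047/20 → 16 → Q, 56.2576/10 → 5 → F; chars QF.
Square: 3.6047/2 → 1, 6.2576/1 → 6; chars 16.
Subsquare: 1.6047/0.0833333 → 19 → t, 0.2576/0.0416667 → 6 → g; chars tg.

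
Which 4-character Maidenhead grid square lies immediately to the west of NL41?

NL31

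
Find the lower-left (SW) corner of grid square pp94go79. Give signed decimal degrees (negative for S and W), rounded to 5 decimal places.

64.62083, 138.55833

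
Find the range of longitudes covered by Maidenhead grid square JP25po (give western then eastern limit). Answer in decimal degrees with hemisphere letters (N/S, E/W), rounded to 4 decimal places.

5.2500° E, 5.3333° E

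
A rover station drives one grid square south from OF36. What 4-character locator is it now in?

OF35

Latitude square 6; −1 → 5.
The longitude characters are unchanged.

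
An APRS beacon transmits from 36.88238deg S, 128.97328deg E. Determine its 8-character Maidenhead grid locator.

Add 180° to longitude and 90° to latitude: 308.97328, 53.11762.
Field (20°×10°, letters A–R): lon ⌊308.97328/20⌋ = 15 → P; lat ⌊53.11762/10⌋ = 5 → F.
Square (2°×1°, digits 0–9): lon ⌊8.97328/2⌋ = 4; lat ⌊3.11762/1⌋ = 3.
Subsquare (5′×2.5′, letters a–x): lon ⌊0.97328/0.0833333⌋ = 11 → l; lat ⌊0.11762/0.0416667⌋ = 2 → c.
Extended square (30″×15″, digits 0–9): lon ⌊0.05661/0.00833333⌋ = 6; lat ⌊0.03429/0.00416667⌋ = 8.

PF43lc68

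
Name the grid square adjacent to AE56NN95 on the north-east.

Longitude extended square 9; +1 → 10, wraps to 0, carry into subsquare.
Longitude subsquare n = 13; +1 → 14 = o.
Latitude extended square 5; +1 → 6.

AE56on06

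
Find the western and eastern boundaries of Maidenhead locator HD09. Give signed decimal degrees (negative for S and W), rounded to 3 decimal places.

-40.000, -38.000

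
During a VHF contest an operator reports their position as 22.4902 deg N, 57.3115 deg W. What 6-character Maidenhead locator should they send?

Add 180° to longitude and 90° to latitude: 122.6885, 112.4902.
Field: 122.6885/20 → 6 → G, 112.4902/10 → 11 → L; chars GL.
Square: 2.6885/2 → 1, 2.4902/1 → 2; chars 12.
Subsquare: 0.6885/0.0833333 → 8 → i, 0.4902/0.0416667 → 11 → l; chars il.

GL12il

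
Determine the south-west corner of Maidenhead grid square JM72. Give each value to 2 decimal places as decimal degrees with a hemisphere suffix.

Field J=9, M=12: +9·20° lon, +12·10° lat → SW at lon 0°, lat 30°.
Square 7, 2: +7·2° lon, +2·1° lat → SW at lon 14°, lat 32°.
latitude 32.00° N, longitude 14.00° E.

32.00° N, 14.00° E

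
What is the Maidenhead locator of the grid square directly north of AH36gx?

AH37ga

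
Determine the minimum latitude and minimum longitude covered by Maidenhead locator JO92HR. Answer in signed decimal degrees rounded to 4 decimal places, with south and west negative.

Field J=9, O=14: +9·20° lon, +14·10° lat → SW at lon 0°, lat 50°.
Square 9, 2: +9·2° lon, +2·1° lat → SW at lon 18°, lat 52°.
Subsquare h=7, r=17: +7·0.0833333° lon, +17·0.0416667° lat → SW at lon 18.5833°, lat 52.7083°.
latitude 52.7083, longitude 18.5833.

52.7083, 18.5833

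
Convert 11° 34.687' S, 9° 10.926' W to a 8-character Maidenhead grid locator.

IH58jk81

Offset from 180°W / 90°S: lon 170.81790°, lat 78.42188°.
Field (20°×10°, letters A–R): lon ⌊170.81790/20⌋ = 8 → I; lat ⌊78.42188/10⌋ = 7 → H.
Square (2°×1°, digits 0–9): lon ⌊10.81790/2⌋ = 5; lat ⌊8.42188/1⌋ = 8.
Subsquare (5′×2.5′, letters a–x): lon ⌊0.81790/0.0833333⌋ = 9 → j; lat ⌊0.42188/0.0416667⌋ = 10 → k.
Extended square (30″×15″, digits 0–9): lon ⌊0.06790/0.00833333⌋ = 8; lat ⌊0.00522/0.00416667⌋ = 1.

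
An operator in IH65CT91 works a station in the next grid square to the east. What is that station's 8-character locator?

IH65dt01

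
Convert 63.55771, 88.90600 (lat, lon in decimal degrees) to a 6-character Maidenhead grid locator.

Offset from 180°W / 90°S: lon 268.9060°, lat 153.5577°.
Field (20°×10°, letters A–R): 268.9060/20 → 13 → N, 153.5577/10 → 15 → P; chars NP.
Square (2°×1°, digits 0–9): 8.9060/2 → 4, 3.5577/1 → 3; chars 43.
Subsquare (5′×2.5′, letters a–x): 0.9060/0.0833333 → 10 → k, 0.5577/0.0416667 → 13 → n; chars kn.

NP43kn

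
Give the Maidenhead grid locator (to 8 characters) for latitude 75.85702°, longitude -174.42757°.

Shift to the Maidenhead origin (180°W, 90°S): lon 5.57243, lat 165.85702.
Field: 5.57243/20 → 0 → A, 165.85702/10 → 16 → Q; chars AQ.
Square: 5.57243/2 → 2, 5.85702/1 → 5; chars 25.
Subsquare: 1.57243/0.0833333 → 18 → s, 0.85702/0.0416667 → 20 → u; chars su.
Extended square: 0.07243/0.00833333 → 8, 0.02369/0.00416667 → 5; chars 85.

AQ25su85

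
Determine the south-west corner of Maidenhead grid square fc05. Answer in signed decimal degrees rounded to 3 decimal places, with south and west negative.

-65.000, -80.000

Field F=5, C=2: +5·20° lon, +2·10° lat → SW at lon -80°, lat -70°.
Square 0, 5: +0·2° lon, +5·1° lat → SW at lon -80°, lat -65°.
latitude -65.000, longitude -80.000.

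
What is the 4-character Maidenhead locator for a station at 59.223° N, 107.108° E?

Shift to the Maidenhead origin (180°W, 90°S): lon 287.11, lat 149.22.
Field (20°×10°, letters A–R): lon ⌊287.11/20⌋ = 14 → O; lat ⌊149.22/10⌋ = 14 → O.
Square (2°×1°, digits 0–9): lon ⌊7.11/2⌋ = 3; lat ⌊9.22/1⌋ = 9.

OO39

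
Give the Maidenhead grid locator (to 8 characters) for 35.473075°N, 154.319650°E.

QM75dl83

Offset from 180°W / 90°S: lon 334.31965°, lat 125.47307°.
Field (20°×10°, letters A–R): lon ⌊334.31965/20⌋ = 16 → Q; lat ⌊125.47307/10⌋ = 12 → M.
Square (2°×1°, digits 0–9): lon ⌊14.31965/2⌋ = 7; lat ⌊5.47307/1⌋ = 5.
Subsquare (5′×2.5′, letters a–x): lon ⌊0.31965/0.0833333⌋ = 3 → d; lat ⌊0.47307/0.0416667⌋ = 11 → l.
Extended square (30″×15″, digits 0–9): lon ⌊0.06965/0.00833333⌋ = 8; lat ⌊0.01474/0.00416667⌋ = 3.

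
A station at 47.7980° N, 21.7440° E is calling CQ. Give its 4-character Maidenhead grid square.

KN07

Offset from 180°W / 90°S: lon 201.74°, lat 137.80°.
Field: lon ⌊201.74/20⌋ = 10 → K; lat ⌊137.80/10⌋ = 13 → N.
Square: lon ⌊1.74/2⌋ = 0; lat ⌊7.80/1⌋ = 7.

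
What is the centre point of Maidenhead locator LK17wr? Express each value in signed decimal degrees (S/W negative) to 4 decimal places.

Field L=11, K=10: +11·20° lon, +10·10° lat → SW at lon 40°, lat 10°.
Square 1, 7: +1·2° lon, +7·1° lat → SW at lon 42°, lat 17°.
Subsquare w=22, r=17: +22·0.0833333° lon, +17·0.0416667° lat → SW at lon 43.8333°, lat 17.7083°.
Cell spans 0.0833333° lon × 0.0416667° lat. Centre is SW corner plus half of each.
latitude 17.7292, longitude 43.8750.

17.7292, 43.8750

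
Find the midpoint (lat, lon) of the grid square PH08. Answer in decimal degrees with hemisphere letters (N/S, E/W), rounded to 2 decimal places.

11.50° S, 121.00° E

Field P=15, H=7: +15·20° lon, +7·10° lat → SW at lon 120°, lat -20°.
Square 0, 8: +0·2° lon, +8·1° lat → SW at lon 120°, lat -12°.
Cell spans 2° lon × 1° lat. Centre is SW corner plus half of each.
latitude 11.50° S, longitude 121.00° E.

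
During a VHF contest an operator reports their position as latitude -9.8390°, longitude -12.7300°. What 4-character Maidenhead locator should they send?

II30

Add 180° to longitude and 90° to latitude: 167.27, 80.16.
Field: 167.27/20 → 8 → I, 80.16/10 → 8 → I; chars II.
Square: 7.27/2 → 3, 0.16/1 → 0; chars 30.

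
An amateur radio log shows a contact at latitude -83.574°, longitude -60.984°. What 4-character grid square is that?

FA96

Add 180° to longitude and 90° to latitude: 119.02, 6.43.
Field: lon ⌊119.02/20⌋ = 5 → F; lat ⌊6.43/10⌋ = 0 → A.
Square: lon ⌊19.02/2⌋ = 9; lat ⌊6.43/1⌋ = 6.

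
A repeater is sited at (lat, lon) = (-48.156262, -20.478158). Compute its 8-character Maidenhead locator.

HE91su22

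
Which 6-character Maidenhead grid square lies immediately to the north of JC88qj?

JC88qk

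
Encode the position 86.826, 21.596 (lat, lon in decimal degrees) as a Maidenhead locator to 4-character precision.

KR06

Shift to the Maidenhead origin (180°W, 90°S): lon 201.60, lat 176.83.
Field: 201.60/20 → 10 → K, 176.83/10 → 17 → R; chars KR.
Square: 1.60/2 → 0, 6.83/1 → 6; chars 06.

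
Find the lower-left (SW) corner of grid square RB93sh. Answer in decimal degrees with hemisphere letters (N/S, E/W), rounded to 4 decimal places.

76.7083° S, 179.5000° E

Field R=17, B=1: +17·20° lon, +1·10° lat → SW at lon 160°, lat -80°.
Square 9, 3: +9·2° lon, +3·1° lat → SW at lon 178°, lat -77°.
Subsquare s=18, h=7: +18·0.0833333° lon, +7·0.0416667° lat → SW at lon 179.5°, lat -76.7083°.
latitude 76.7083° S, longitude 179.5000° E.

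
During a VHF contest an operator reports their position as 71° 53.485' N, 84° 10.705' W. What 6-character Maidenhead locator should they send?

Add 180° to longitude and 90° to latitude: 95.8216, 161.8914.
Field (20°×10°, letters A–R): lon ⌊95.8216/20⌋ = 4 → E; lat ⌊161.8914/10⌋ = 16 → Q.
Square (2°×1°, digits 0–9): lon ⌊15.8216/2⌋ = 7; lat ⌊1.8914/1⌋ = 1.
Subsquare (5′×2.5′, letters a–x): lon ⌊1.8216/0.0833333⌋ = 21 → v; lat ⌊0.8914/0.0416667⌋ = 21 → v.

EQ71vv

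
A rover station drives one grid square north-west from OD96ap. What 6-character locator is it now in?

OD86xq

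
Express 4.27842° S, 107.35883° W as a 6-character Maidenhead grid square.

DI65hr

Offset from 180°W / 90°S: lon 72.6412°, lat 85.7216°.
Field: lon ⌊72.6412/20⌋ = 3 → D; lat ⌊85.7216/10⌋ = 8 → I.
Square: lon ⌊12.6412/2⌋ = 6; lat ⌊5.7216/1⌋ = 5.
Subsquare: lon ⌊0.6412/0.0833333⌋ = 7 → h; lat ⌊0.7216/0.0416667⌋ = 17 → r.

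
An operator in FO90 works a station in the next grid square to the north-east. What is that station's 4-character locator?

GO01

Longitude square 9; +1 → 10, wraps to 0, carry into field.
Longitude field F = 5; +1 → 6 = G.
Latitude square 0; +1 → 1.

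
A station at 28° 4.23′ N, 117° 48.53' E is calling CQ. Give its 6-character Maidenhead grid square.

OL88vb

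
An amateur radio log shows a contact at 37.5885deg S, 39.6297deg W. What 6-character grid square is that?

Add 180° to longitude and 90° to latitude: 140.3703, 52.4115.
Field (20°×10°, letters A–R): lon ⌊140.3703/20⌋ = 7 → H; lat ⌊52.4115/10⌋ = 5 → F.
Square (2°×1°, digits 0–9): lon ⌊0.3703/2⌋ = 0; lat ⌊2.4115/1⌋ = 2.
Subsquare (5′×2.5′, letters a–x): lon ⌊0.3703/0.0833333⌋ = 4 → e; lat ⌊0.4115/0.0416667⌋ = 9 → j.

HF02ej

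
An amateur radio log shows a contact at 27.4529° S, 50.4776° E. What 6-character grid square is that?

LG52fn

Shift to the Maidenhead origin (180°W, 90°S): lon 230.4776, lat 62.5471.
Field (20°×10°, letters A–R): lon ⌊230.4776/20⌋ = 11 → L; lat ⌊62.5471/10⌋ = 6 → G.
Square (2°×1°, digits 0–9): lon ⌊10.4776/2⌋ = 5; lat ⌊2.5471/1⌋ = 2.
Subsquare (5′×2.5′, letters a–x): lon ⌊0.4776/0.0833333⌋ = 5 → f; lat ⌊0.5471/0.0416667⌋ = 13 → n.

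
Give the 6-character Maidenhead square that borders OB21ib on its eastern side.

OB21jb

Longitude subsquare i = 8; +1 → 9 = j.
The latitude characters are unchanged.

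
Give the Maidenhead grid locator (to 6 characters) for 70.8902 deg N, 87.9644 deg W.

EQ60av

Shift to the Maidenhead origin (180°W, 90°S): lon 92.0356, lat 160.8902.
Field (20°×10°, letters A–R): 92.0356/20 → 4 → E, 160.8902/10 → 16 → Q; chars EQ.
Square (2°×1°, digits 0–9): 12.0356/2 → 6, 0.8902/1 → 0; chars 60.
Subsquare (5′×2.5′, letters a–x): 0.0356/0.0833333 → 0 → a, 0.8902/0.0416667 → 21 → v; chars av.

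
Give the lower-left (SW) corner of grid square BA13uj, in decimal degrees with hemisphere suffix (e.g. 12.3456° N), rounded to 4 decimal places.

Field B=1, A=0: +1·20° lon, +0·10° lat → SW at lon -160°, lat -90°.
Square 1, 3: +1·2° lon, +3·1° lat → SW at lon -158°, lat -87°.
Subsquare u=20, j=9: +20·0.0833333° lon, +9·0.0416667° lat → SW at lon -156.333°, lat -86.625°.
latitude 86.6250° S, longitude 156.3333° W.

86.6250° S, 156.3333° W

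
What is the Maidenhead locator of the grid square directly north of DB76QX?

DB77qa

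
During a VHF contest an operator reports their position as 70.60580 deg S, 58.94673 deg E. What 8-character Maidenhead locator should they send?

LB99lj34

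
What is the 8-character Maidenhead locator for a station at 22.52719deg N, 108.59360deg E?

OL42hm16

Offset from 180°W / 90°S: lon 288.59360°, lat 112.52719°.
Field (20°×10°, letters A–R): lon ⌊288.59360/20⌋ = 14 → O; lat ⌊112.52719/10⌋ = 11 → L.
Square (2°×1°, digits 0–9): lon ⌊8.59360/2⌋ = 4; lat ⌊2.52719/1⌋ = 2.
Subsquare (5′×2.5′, letters a–x): lon ⌊0.59360/0.0833333⌋ = 7 → h; lat ⌊0.52719/0.0416667⌋ = 12 → m.
Extended square (30″×15″, digits 0–9): lon ⌊0.01027/0.00833333⌋ = 1; lat ⌊0.02719/0.00416667⌋ = 6.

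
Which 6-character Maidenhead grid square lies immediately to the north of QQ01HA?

QQ01hb

Latitude subsquare a = 0; +1 → 1 = b.
The longitude characters are unchanged.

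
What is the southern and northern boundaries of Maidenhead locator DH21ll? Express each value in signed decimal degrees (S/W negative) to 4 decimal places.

Field D=3, H=7: +3·20° lon, +7·10° lat → SW at lon -120°, lat -20°.
Square 2, 1: +2·2° lon, +1·1° lat → SW at lon -116°, lat -19°.
Subsquare l=11, l=11: +11·0.0833333° lon, +11·0.0416667° lat → SW at lon -115.083°, lat -18.5417°.
Cell spans 0.0833333° lon × 0.0416667° lat.
south -18.5417, north -18.5000.

-18.5417, -18.5000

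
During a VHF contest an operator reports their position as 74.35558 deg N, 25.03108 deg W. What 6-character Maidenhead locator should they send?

Shift to the Maidenhead origin (180°W, 90°S): lon 154.9689, lat 164.3556.
Field: lon ⌊154.9689/20⌋ = 7 → H; lat ⌊164.3556/10⌋ = 16 → Q.
Square: lon ⌊14.9689/2⌋ = 7; lat ⌊4.3556/1⌋ = 4.
Subsquare: lon ⌊0.9689/0.0833333⌋ = 11 → l; lat ⌊0.3556/0.0416667⌋ = 8 → i.

HQ74li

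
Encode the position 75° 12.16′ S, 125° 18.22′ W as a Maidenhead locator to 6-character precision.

CB74it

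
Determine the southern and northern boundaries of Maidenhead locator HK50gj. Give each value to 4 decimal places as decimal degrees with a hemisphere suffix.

10.3750° N, 10.4167° N

Field H=7, K=10: +7·20° lon, +10·10° lat → SW at lon -40°, lat 10°.
Square 5, 0: +5·2° lon, +0·1° lat → SW at lon -30°, lat 10°.
Subsquare g=6, j=9: +6·0.0833333° lon, +9·0.0416667° lat → SW at lon -29.5°, lat 10.375°.
Cell spans 0.0833333° lon × 0.0416667° lat.
south 10.3750° N, north 10.4167° N.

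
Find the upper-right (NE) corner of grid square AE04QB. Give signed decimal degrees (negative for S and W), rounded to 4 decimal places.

-45.9167, -178.5833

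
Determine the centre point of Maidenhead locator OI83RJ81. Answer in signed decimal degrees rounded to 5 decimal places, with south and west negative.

-6.61875, 117.48750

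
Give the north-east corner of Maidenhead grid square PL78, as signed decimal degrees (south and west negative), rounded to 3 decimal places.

Field P=15, L=11: +15·20° lon, +11·10° lat → SW at lon 120°, lat 20°.
Square 7, 8: +7·2° lon, +8·1° lat → SW at lon 134°, lat 28°.
Cell spans 2° lon × 1° lat. NE corner is SW corner plus one full cell.
latitude 29.000, longitude 136.000.

29.000, 136.000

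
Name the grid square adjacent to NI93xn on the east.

Longitude subsquare x = 23; +1 → 24, wraps to 0 = a, carry into square.
Longitude square 9; +1 → 10, wraps to 0, carry into field.
Longitude field N = 13; +1 → 14 = O.
The latitude characters are unchanged.

OI03an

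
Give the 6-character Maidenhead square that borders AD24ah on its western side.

Longitude subsquare a = 0; −1 → -1, wraps to 23 = x, carry into square.
Longitude square 2; −1 → 1.
The latitude characters are unchanged.

AD14xh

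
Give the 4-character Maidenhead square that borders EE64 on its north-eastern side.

Longitude square 6; +1 → 7.
Latitude square 4; +1 → 5.

EE75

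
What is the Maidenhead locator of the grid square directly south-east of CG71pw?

Longitude subsquare p = 15; +1 → 16 = q.
Latitude subsquare w = 22; −1 → 21 = v.

CG71qv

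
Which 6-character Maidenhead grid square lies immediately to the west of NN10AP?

Longitude subsquare a = 0; −1 → -1, wraps to 23 = x, carry into square.
Longitude square 1; −1 → 0.
The latitude characters are unchanged.

NN00xp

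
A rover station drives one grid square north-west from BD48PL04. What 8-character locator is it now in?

BD48ol95

Longitude extended square 0; −1 → -1, wraps to 9, carry into subsquare.
Longitude subsquare p = 15; −1 → 14 = o.
Latitude extended square 4; +1 → 5.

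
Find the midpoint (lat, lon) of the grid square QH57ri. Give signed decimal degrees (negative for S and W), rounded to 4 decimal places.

-12.6458, 151.4583

Field Q=16, H=7: +16·20° lon, +7·10° lat → SW at lon 140°, lat -20°.
Square 5, 7: +5·2° lon, +7·1° lat → SW at lon 150°, lat -13°.
Subsquare r=17, i=8: +17·0.0833333° lon, +8·0.0416667° lat → SW at lon 151.417°, lat -12.6667°.
Cell spans 0.0833333° lon × 0.0416667° lat. Centre is SW corner plus half of each.
latitude -12.6458, longitude 151.4583.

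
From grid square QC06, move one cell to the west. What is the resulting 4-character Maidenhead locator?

PC96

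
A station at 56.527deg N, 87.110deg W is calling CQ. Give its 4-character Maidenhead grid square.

EO66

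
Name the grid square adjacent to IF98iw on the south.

IF98iv

Latitude subsquare w = 22; −1 → 21 = v.
The longitude characters are unchanged.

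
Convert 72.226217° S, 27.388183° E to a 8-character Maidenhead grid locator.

KB37qs65

Add 180° to longitude and 90° to latitude: 207.38818, 17.77378.
Field: lon ⌊207.38818/20⌋ = 10 → K; lat ⌊17.77378/10⌋ = 1 → B.
Square: lon ⌊7.38818/2⌋ = 3; lat ⌊7.77378/1⌋ = 7.
Subsquare: lon ⌊1.38818/0.0833333⌋ = 16 → q; lat ⌊0.77378/0.0416667⌋ = 18 → s.
Extended square: lon ⌊0.05485/0.00833333⌋ = 6; lat ⌊0.02378/0.00416667⌋ = 5.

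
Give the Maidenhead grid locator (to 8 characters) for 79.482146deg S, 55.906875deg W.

Shift to the Maidenhead origin (180°W, 90°S): lon 124.09313, lat 10.51785.
Field: 124.09313/20 → 6 → G, 10.51785/10 → 1 → B; chars GB.
Square: 4.09313/2 → 2, 0.51785/1 → 0; chars 20.
Subsquare: 0.09313/0.0833333 → 1 → b, 0.51785/0.0416667 → 12 → m; chars bm.
Extended square: 0.00979/0.00833333 → 1, 0.01785/0.00416667 → 4; chars 14.

GB20bm14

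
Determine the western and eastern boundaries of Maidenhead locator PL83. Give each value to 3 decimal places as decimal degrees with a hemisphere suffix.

Field P=15, L=11: +15·20° lon, +11·10° lat → SW at lon 120°, lat 20°.
Square 8, 3: +8·2° lon, +3·1° lat → SW at lon 136°, lat 23°.
Cell spans 2° lon × 1° lat.
west 136.000° E, east 138.000° E.

136.000° E, 138.000° E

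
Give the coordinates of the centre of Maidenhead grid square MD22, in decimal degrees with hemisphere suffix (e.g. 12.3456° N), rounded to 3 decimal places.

Field M=12, D=3: +12·20° lon, +3·10° lat → SW at lon 60°, lat -60°.
Square 2, 2: +2·2° lon, +2·1° lat → SW at lon 64°, lat -58°.
Cell spans 2° lon × 1° lat. Centre is SW corner plus half of each.
latitude 57.500° S, longitude 65.000° E.

57.500° S, 65.000° E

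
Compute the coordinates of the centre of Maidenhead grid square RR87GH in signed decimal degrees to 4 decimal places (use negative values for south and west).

87.3125, 176.5417

Field R=17, R=17: +17·20° lon, +17·10° lat → SW at lon 160°, lat 80°.
Square 8, 7: +8·2° lon, +7·1° lat → SW at lon 176°, lat 87°.
Subsquare g=6, h=7: +6·0.0833333° lon, +7·0.0416667° lat → SW at lon 176.5°, lat 87.2917°.
Cell spans 0.0833333° lon × 0.0416667° lat. Centre is SW corner plus half of each.
latitude 87.3125, longitude 176.5417.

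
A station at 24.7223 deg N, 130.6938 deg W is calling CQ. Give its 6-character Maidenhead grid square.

CL44pr

Add 180° to longitude and 90° to latitude: 49.3062, 114.7223.
Field (20°×10°, letters A–R): lon ⌊49.3062/20⌋ = 2 → C; lat ⌊114.7223/10⌋ = 11 → L.
Square (2°×1°, digits 0–9): lon ⌊9.3062/2⌋ = 4; lat ⌊4.7223/1⌋ = 4.
Subsquare (5′×2.5′, letters a–x): lon ⌊1.3062/0.0833333⌋ = 15 → p; lat ⌊0.7223/0.0416667⌋ = 17 → r.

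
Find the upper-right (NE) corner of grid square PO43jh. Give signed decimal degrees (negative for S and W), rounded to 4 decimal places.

53.3333, 128.8333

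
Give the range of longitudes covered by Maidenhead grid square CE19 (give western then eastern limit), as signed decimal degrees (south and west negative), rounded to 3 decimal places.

-138.000, -136.000

Field C=2, E=4: +2·20° lon, +4·10° lat → SW at lon -140°, lat -50°.
Square 1, 9: +1·2° lon, +9·1° lat → SW at lon -138°, lat -41°.
Cell spans 2° lon × 1° lat.
west -138.000, east -136.000.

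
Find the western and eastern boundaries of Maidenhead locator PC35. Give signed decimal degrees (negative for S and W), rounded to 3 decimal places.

126.000, 128.000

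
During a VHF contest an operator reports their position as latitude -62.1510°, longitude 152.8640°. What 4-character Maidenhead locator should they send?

QC67

Offset from 180°W / 90°S: lon 332.86°, lat 27.85°.
Field (20°×10°, letters A–R): 332.86/20 → 16 → Q, 27.85/10 → 2 → C; chars QC.
Square (2°×1°, digits 0–9): 12.86/2 → 6, 7.85/1 → 7; chars 67.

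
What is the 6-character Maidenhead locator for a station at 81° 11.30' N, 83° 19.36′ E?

Shift to the Maidenhead origin (180°W, 90°S): lon 263.3227, lat 171.1883.
Field: lon ⌊263.3227/20⌋ = 13 → N; lat ⌊171.1883/10⌋ = 17 → R.
Square: lon ⌊3.3227/2⌋ = 1; lat ⌊1.1883/1⌋ = 1.
Subsquare: lon ⌊1.3227/0.0833333⌋ = 15 → p; lat ⌊0.1883/0.0416667⌋ = 4 → e.

NR11pe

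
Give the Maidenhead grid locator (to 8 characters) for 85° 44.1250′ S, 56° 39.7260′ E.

LA84hg93

Offset from 180°W / 90°S: lon 236.66210°, lat 4.26458°.
Field (20°×10°, letters A–R): 236.66210/20 → 11 → L, 4.26458/10 → 0 → A; chars LA.
Square (2°×1°, digits 0–9): 16.66210/2 → 8, 4.26458/1 → 4; chars 84.
Subsquare (5′×2.5′, letters a–x): 0.66210/0.0833333 → 7 → h, 0.26458/0.0416667 → 6 → g; chars hg.
Extended square (30″×15″, digits 0–9): 0.07877/0.00833333 → 9, 0.01458/0.00416667 → 3; chars 93.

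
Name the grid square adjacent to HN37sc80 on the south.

HN37sb89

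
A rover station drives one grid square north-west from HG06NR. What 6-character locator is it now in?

HG06ms

Longitude subsquare n = 13; −1 → 12 = m.
Latitude subsquare r = 17; +1 → 18 = s.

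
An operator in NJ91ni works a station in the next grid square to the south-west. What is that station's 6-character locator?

Longitude subsquare n = 13; −1 → 12 = m.
Latitude subsquare i = 8; −1 → 7 = h.

NJ91mh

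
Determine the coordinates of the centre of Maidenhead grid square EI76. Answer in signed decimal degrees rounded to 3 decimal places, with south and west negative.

Field E=4, I=8: +4·20° lon, +8·10° lat → SW at lon -100°, lat -10°.
Square 7, 6: +7·2° lon, +6·1° lat → SW at lon -86°, lat -4°.
Cell spans 2° lon × 1° lat. Centre is SW corner plus half of each.
latitude -3.500, longitude -85.000.

-3.500, -85.000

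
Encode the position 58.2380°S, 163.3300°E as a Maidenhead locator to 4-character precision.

RD11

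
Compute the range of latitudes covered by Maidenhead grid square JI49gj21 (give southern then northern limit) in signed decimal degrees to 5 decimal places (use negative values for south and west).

Field J=9, I=8: +9·20° lon, +8·10° lat → SW at lon 0°, lat -10°.
Square 4, 9: +4·2° lon, +9·1° lat → SW at lon 8°, lat -1°.
Subsquare g=6, j=9: +6·0.0833333° lon, +9·0.0416667° lat → SW at lon 8.5°, lat -0.625°.
Extended square 2, 1: +2·0.00833333° lon, +1·0.00416667° lat → SW at lon 8.51667°, lat -0.620833°.
Cell spans 0.00833333° lon × 0.00416667° lat.
south -0.62083, north -0.61667.

-0.62083, -0.61667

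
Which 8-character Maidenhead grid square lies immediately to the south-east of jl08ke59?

JL08ke68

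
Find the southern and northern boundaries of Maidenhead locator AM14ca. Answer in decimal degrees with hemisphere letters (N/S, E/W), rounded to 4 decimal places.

34.0000° N, 34.0417° N

Field A=0, M=12: +0·20° lon, +12·10° lat → SW at lon -180°, lat 30°.
Square 1, 4: +1·2° lon, +4·1° lat → SW at lon -178°, lat 34°.
Subsquare c=2, a=0: +2·0.0833333° lon, +0·0.0416667° lat → SW at lon -177.833°, lat 34°.
Cell spans 0.0833333° lon × 0.0416667° lat.
south 34.0000° N, north 34.0417° N.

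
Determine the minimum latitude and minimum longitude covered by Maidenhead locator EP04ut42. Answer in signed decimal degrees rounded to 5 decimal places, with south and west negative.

64.80000, -98.30000

Field E=4, P=15: +4·20° lon, +15·10° lat → SW at lon -100°, lat 60°.
Square 0, 4: +0·2° lon, +4·1° lat → SW at lon -100°, lat 64°.
Subsquare u=20, t=19: +20·0.0833333° lon, +19·0.0416667° lat → SW at lon -98.3333°, lat 64.7917°.
Extended square 4, 2: +4·0.00833333° lon, +2·0.00416667° lat → SW at lon -98.3°, lat 64.8°.
latitude 64.80000, longitude -98.30000.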